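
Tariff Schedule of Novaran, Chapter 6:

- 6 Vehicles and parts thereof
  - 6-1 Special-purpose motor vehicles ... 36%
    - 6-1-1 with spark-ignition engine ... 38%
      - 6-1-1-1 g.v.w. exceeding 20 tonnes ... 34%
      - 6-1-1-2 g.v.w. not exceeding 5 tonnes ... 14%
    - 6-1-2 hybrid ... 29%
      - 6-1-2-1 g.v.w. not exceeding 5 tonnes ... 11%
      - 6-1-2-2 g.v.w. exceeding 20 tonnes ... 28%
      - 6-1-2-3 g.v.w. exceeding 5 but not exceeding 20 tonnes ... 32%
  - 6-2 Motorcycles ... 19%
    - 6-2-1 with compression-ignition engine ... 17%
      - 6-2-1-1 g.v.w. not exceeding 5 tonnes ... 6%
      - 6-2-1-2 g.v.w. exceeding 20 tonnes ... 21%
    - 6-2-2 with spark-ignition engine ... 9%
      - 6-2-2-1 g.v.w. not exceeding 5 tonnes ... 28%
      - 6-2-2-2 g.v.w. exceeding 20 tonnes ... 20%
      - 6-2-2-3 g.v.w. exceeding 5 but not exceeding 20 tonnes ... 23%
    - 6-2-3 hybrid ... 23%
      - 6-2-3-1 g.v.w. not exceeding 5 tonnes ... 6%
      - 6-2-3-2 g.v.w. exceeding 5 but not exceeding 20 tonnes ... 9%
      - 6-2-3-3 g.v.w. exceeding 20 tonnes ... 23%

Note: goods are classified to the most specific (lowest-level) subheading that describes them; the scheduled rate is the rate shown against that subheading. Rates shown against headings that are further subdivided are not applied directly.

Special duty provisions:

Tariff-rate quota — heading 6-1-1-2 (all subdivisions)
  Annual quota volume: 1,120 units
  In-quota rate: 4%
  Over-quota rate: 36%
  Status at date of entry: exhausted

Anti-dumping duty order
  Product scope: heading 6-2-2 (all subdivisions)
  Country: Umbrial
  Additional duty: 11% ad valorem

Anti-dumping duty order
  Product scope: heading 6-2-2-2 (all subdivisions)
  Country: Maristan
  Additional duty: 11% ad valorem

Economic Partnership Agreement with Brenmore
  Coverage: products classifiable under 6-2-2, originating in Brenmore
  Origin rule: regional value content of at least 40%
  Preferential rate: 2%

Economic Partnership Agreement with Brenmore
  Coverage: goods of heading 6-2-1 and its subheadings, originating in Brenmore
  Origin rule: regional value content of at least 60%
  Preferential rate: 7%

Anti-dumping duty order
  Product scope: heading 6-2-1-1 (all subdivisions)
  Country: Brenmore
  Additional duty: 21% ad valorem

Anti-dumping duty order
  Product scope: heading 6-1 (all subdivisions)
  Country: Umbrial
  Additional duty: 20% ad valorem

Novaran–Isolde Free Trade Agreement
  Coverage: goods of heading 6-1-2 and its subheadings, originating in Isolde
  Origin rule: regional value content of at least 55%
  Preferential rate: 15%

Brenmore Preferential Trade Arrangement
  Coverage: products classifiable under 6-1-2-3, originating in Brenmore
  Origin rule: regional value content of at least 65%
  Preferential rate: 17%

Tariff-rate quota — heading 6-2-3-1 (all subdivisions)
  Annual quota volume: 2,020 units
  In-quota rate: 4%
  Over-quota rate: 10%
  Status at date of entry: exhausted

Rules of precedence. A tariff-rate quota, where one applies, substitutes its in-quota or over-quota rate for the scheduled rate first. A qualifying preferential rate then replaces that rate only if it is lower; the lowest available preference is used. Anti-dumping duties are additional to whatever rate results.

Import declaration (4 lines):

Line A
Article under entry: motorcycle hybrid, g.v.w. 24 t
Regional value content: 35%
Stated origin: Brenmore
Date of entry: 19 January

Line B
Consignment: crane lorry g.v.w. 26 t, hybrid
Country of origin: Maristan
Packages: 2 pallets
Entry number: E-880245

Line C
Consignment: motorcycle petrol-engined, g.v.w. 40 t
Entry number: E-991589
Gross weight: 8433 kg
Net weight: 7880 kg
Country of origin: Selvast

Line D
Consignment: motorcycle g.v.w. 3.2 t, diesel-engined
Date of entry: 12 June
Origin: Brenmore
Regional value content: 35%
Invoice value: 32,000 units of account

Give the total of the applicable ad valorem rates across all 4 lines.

98%

Line A: motorcycle → 6-2; hybrid → 6-2-3; g.v.w. 24 t → 6-2-3-3. Scheduled 23%. Brenmore agreement on 6-2-2: 6-2-3-3 not covered; Brenmore agreement on 6-2-1: 6-2-3-3 not covered; Brenmore agreement on 6-1-2-3: 6-2-3-3 not covered. → 23%.
Line B: crane lorry → 6-1; hybrid → 6-1-2; g.v.w. 26 t → 6-1-2-2. Scheduled 28%. No special measure applies. → 28%.
Line C: motorcycle → 6-2; petrol-engined → 6-2-2; g.v.w. 40 t → 6-2-2-2. Scheduled 20%. No special measure applies. → 20%.
Line D: motorcycle → 6-2; diesel-engined → 6-2-1; g.v.w. 3.2 t → 6-2-1-1. Scheduled 6%. Brenmore agreement on 6-2-2: 6-2-1-1 not covered; Brenmore agreement on 6-2-1: RVC < 60%; Brenmore agreement on 6-1-2-3: 6-2-1-1 not covered; anti-dumping (Brenmore, 6-2-1-1): +21%; total 6% + 21% = 27%. → 27%.
Sum: 23% + 28% + 20% + 27% = 98%.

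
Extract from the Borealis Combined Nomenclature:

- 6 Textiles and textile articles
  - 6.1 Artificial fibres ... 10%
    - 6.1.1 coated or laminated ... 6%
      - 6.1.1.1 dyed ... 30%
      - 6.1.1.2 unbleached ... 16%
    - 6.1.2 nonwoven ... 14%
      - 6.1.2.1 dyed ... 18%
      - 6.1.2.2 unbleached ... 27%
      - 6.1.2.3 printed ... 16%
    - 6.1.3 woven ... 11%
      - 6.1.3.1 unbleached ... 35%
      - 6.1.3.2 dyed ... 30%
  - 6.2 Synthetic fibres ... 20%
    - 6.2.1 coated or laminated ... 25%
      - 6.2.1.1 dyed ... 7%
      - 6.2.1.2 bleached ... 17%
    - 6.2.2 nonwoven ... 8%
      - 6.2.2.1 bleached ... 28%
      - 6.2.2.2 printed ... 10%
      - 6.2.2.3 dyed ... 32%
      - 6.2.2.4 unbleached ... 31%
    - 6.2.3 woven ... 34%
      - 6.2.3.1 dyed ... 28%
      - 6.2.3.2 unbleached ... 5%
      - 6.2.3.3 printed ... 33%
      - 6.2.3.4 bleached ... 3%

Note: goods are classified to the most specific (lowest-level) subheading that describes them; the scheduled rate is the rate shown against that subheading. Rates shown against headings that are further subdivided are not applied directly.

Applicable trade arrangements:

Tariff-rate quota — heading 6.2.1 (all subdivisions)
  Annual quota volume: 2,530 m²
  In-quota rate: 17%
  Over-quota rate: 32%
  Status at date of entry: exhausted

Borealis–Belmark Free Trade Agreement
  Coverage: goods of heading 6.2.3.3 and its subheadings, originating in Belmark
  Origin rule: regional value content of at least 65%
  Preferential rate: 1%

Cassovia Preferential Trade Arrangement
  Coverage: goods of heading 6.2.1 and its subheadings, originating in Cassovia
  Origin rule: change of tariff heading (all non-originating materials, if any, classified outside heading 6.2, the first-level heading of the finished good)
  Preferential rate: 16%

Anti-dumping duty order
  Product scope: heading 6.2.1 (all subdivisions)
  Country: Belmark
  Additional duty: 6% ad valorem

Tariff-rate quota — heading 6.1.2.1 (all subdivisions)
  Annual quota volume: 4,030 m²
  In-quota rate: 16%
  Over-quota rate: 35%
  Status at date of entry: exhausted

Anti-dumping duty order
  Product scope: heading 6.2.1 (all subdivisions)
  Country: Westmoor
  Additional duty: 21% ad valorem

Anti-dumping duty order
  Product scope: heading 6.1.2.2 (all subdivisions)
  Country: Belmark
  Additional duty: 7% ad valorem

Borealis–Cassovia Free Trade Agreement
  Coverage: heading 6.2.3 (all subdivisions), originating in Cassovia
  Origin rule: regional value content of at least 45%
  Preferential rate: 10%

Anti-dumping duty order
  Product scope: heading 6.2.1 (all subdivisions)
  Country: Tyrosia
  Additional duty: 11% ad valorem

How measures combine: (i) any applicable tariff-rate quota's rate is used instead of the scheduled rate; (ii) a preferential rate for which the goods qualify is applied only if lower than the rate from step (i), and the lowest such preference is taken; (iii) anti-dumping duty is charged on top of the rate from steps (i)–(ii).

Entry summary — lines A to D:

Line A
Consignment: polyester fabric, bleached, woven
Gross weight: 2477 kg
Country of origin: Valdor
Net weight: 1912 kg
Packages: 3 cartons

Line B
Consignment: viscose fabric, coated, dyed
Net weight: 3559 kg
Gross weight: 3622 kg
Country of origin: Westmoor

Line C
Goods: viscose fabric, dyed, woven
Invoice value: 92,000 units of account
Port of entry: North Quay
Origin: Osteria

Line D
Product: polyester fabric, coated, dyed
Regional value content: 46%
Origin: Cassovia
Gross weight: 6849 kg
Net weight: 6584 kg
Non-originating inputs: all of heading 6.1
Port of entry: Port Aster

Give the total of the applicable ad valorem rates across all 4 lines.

Line A: polyester → 6.2; woven → 6.2.3; bleached → 6.2.3.4. Scheduled 3%. No special measure applies. → 3%.
Line B: viscose → 6.1; coated → 6.1.1; dyed → 6.1.1.1. Scheduled 30%. No special measure applies. → 30%.
Line C: viscose → 6.1; woven → 6.1.3; dyed → 6.1.3.2. Scheduled 30%. No special measure applies. → 30%.
Line D: polyester → 6.2; coated → 6.2.1; dyed → 6.2.1.1. Scheduled 7%. quota on 6.2.1 exhausted → over-quota 32%; Cassovia agreement on 6.2.1: CTH met → 16% available; Cassovia agreement on 6.2.3: 6.2.1.1 not covered; preferential 16%. → 16%.
Sum: 3% + 30% + 30% + 16% = 79%.

79%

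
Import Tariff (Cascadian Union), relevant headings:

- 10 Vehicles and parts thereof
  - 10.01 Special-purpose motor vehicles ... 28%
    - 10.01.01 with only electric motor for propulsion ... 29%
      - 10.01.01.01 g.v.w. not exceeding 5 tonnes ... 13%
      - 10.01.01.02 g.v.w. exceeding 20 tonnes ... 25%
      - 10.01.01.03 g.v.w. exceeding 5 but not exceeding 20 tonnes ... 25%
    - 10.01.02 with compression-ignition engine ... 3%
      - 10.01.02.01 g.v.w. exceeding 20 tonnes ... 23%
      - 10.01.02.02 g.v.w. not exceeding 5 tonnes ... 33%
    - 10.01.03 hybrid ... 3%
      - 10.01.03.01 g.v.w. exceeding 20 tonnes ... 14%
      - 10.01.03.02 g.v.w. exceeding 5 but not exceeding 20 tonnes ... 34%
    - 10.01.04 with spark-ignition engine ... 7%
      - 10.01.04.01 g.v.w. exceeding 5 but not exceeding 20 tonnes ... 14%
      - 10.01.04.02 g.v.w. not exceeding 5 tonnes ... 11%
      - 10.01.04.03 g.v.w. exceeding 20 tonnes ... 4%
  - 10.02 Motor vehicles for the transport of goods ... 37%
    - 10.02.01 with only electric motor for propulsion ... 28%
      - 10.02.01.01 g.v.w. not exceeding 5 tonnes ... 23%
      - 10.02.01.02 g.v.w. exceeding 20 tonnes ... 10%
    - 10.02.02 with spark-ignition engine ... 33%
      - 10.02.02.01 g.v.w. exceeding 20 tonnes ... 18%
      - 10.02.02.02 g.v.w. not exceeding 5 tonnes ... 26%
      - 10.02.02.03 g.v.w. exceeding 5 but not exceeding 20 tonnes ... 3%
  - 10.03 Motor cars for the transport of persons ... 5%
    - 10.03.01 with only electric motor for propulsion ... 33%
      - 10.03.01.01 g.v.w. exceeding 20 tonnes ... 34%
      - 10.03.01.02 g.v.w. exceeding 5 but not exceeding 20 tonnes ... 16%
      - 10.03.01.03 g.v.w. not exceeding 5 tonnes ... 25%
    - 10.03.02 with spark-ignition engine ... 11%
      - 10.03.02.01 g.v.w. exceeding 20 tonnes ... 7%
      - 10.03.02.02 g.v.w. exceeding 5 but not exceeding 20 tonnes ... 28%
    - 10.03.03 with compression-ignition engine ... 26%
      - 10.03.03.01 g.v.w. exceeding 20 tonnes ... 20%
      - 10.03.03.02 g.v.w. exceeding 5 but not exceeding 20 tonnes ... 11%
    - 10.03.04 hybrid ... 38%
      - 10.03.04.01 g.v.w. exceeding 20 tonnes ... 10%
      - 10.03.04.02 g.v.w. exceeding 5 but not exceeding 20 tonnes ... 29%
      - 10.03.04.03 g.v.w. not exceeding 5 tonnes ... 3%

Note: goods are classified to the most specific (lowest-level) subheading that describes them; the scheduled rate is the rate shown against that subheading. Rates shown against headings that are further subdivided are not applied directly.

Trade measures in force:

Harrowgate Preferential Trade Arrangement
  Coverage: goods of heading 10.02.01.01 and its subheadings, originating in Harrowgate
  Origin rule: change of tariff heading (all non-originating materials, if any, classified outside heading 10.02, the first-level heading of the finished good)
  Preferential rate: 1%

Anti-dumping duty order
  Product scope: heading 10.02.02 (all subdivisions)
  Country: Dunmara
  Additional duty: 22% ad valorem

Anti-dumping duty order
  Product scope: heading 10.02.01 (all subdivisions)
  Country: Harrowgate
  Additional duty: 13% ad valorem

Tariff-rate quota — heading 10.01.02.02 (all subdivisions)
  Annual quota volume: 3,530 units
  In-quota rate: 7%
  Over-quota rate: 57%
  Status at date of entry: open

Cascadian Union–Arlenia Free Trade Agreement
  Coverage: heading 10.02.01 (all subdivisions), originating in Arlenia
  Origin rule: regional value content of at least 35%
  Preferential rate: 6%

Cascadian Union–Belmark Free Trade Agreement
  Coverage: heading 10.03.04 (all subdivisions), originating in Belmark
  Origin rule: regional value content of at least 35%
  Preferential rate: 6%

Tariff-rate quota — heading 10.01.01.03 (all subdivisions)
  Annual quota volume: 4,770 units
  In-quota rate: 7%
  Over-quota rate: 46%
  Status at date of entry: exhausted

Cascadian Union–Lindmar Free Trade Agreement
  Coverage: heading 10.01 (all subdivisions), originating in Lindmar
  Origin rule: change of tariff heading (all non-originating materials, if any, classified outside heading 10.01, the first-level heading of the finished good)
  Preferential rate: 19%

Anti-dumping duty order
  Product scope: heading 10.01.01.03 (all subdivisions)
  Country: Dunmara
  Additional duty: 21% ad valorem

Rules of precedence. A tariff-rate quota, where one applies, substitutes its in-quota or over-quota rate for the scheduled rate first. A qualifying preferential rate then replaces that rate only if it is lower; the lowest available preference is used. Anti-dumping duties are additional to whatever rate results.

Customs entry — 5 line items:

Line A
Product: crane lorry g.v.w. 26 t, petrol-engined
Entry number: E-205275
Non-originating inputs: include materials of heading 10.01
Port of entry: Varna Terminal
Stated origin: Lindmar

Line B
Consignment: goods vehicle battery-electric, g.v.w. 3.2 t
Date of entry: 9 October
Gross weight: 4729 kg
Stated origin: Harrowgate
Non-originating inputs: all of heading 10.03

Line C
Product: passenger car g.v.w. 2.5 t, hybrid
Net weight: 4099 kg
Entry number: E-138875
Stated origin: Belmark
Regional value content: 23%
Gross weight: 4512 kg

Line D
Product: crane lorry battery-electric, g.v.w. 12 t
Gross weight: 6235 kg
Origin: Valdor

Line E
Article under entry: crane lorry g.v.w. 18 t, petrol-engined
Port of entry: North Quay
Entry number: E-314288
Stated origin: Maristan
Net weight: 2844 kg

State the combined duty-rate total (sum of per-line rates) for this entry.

Line A: crane lorry → 10.01; petrol-engined → 10.01.04; g.v.w. 26 t → 10.01.04.03. Scheduled 4%. Lindmar agreement on 10.01: CTH not met. → 4%.
Line B: goods vehicle → 10.02; battery-electric → 10.02.01; g.v.w. 3.2 t → 10.02.01.01. Scheduled 23%. Harrowgate agreement on 10.02.01.01: CTH met → 1% available; preferential 1%; anti-dumping (Harrowgate, 10.02.01): +13%; total 1% + 13% = 14%. → 14%.
Line C: passenger car → 10.03; hybrid → 10.03.04; g.v.w. 2.5 t → 10.03.04.03. Scheduled 3%. Belmark agreement on 10.03.04: RVC < 35%. → 3%.
Line D: crane lorry → 10.01; battery-electric → 10.01.01; g.v.w. 12 t → 10.01.01.03. Scheduled 25%. quota on 10.01.01.03 exhausted → over-quota 46%. → 46%.
Line E: crane lorry → 10.01; petrol-engined → 10.01.04; g.v.w. 18 t → 10.01.04.01. Scheduled 14%. No special measure applies. → 14%.
Sum: 4% + 14% + 3% + 46% + 14% = 81%.

81%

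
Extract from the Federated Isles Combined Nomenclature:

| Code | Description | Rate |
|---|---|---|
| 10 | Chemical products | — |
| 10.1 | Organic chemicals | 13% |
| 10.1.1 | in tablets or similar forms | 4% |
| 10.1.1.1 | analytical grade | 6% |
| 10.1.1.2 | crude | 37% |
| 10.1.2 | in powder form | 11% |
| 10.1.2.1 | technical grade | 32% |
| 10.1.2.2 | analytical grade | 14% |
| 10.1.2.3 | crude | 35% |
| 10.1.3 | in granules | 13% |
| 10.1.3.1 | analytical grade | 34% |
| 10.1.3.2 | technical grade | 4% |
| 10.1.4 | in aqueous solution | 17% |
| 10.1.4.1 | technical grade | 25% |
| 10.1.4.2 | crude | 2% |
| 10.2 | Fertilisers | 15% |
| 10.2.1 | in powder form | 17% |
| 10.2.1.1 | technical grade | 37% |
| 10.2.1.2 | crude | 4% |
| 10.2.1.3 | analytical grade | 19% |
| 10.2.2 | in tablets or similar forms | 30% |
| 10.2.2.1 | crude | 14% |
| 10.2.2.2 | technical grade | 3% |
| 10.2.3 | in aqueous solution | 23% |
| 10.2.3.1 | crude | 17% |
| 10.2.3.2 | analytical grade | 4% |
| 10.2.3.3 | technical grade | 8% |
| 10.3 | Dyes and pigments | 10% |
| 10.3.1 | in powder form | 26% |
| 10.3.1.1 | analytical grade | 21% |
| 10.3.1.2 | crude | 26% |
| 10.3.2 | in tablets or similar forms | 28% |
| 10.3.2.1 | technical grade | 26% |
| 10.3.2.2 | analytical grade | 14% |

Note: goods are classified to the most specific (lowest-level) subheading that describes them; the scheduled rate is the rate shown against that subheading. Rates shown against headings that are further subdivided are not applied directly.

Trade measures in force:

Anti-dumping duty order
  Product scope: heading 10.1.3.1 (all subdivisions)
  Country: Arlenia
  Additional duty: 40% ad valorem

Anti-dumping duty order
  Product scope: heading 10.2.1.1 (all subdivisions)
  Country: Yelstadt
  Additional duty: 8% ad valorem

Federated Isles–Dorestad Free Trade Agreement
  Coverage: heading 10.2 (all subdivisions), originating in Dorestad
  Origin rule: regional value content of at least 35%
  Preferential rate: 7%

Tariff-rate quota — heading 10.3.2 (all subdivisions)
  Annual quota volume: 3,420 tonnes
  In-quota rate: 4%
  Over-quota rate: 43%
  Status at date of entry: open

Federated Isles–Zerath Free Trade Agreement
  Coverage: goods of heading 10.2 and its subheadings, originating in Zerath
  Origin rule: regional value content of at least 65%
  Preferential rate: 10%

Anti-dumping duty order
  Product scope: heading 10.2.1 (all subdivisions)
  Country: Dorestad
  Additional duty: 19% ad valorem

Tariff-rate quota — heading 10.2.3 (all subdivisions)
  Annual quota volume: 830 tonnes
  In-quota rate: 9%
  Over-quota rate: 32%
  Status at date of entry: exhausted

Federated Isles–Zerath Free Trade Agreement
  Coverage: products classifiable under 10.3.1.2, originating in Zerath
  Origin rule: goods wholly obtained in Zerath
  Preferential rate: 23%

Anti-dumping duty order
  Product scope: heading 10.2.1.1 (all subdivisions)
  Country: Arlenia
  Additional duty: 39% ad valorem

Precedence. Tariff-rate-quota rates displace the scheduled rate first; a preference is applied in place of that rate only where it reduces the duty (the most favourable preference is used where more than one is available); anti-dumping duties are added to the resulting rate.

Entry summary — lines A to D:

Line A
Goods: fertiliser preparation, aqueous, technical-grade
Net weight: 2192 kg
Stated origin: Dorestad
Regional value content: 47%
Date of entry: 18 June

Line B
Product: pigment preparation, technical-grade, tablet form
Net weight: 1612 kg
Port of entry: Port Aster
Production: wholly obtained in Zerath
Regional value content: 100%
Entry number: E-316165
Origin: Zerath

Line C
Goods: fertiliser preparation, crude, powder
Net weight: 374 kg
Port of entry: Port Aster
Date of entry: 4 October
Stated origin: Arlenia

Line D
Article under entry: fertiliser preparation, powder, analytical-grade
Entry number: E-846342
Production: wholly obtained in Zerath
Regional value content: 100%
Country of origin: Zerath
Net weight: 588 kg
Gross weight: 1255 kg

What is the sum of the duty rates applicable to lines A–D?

25%

Line A: fertiliser → 10.2; aqueous → 10.2.3; technical-grade → 10.2.3.3. Scheduled 8%. quota on 10.2.3 exhausted → over-quota 32%; Dorestad agreement on 10.2: RVC ≥ 35% → 7% available; preferential 7%. → 7%.
Line B: pigment → 10.3; tablet form → 10.3.2; technical-grade → 10.3.2.1. Scheduled 26%. quota on 10.3.2 open → in-quota 4%; Zerath agreement on 10.2: 10.3.2.1 not covered; Zerath agreement on 10.3.1.2: 10.3.2.1 not covered. → 4%.
Line C: fertiliser → 10.2; powder → 10.2.1; crude → 10.2.1.2. Scheduled 4%. No special measure applies. → 4%.
Line D: fertiliser → 10.2; powder → 10.2.1; analytical-grade → 10.2.1.3. Scheduled 19%. Zerath agreement on 10.2: RVC ≥ 65% → 10% available; Zerath agreement on 10.3.1.2: 10.2.1.3 not covered; preferential 10%. → 10%.
Sum: 7% + 4% + 4% + 10% = 25%.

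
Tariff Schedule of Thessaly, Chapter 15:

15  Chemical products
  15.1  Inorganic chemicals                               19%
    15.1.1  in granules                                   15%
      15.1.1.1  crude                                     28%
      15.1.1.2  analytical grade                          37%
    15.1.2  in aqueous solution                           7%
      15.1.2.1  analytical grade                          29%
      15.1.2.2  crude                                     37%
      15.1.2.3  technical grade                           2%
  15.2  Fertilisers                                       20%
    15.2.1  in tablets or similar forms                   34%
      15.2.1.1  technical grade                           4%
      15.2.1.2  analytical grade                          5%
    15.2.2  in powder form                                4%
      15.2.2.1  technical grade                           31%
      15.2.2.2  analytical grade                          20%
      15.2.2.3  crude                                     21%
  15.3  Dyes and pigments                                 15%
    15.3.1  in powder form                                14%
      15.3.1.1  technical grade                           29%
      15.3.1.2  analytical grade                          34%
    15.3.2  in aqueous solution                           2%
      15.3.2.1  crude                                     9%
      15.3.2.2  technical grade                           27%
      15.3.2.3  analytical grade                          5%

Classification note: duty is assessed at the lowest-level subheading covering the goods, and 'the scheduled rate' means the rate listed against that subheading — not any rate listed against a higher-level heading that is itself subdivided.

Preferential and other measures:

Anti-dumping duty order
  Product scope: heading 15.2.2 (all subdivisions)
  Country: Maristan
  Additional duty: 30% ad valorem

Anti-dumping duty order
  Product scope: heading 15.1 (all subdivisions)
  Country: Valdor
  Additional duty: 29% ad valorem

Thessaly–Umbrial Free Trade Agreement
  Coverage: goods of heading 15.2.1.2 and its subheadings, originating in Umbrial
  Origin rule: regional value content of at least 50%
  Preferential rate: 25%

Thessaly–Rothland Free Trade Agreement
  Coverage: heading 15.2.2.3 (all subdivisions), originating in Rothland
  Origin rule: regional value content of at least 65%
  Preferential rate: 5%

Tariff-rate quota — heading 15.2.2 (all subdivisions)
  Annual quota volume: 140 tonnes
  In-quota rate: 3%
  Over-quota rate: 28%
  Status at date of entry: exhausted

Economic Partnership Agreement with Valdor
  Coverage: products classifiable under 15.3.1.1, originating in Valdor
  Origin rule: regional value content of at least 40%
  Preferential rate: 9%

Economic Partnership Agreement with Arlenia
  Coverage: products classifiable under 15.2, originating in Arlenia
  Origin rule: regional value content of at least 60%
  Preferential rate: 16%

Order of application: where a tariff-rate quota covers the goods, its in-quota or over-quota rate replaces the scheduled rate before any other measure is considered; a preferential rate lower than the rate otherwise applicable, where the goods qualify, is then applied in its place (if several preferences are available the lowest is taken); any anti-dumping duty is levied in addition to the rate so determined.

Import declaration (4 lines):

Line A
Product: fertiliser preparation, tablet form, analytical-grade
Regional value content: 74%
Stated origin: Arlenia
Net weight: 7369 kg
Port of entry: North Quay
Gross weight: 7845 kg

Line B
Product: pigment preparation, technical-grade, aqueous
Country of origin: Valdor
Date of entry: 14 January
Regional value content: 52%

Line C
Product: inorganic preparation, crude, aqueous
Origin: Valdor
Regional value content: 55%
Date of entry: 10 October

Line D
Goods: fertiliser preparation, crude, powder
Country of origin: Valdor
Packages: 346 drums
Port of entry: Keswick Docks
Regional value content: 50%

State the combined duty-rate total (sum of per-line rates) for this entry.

Line A: fertiliser → 15.2; tablet form → 15.2.1; analytical-grade → 15.2.1.2. Scheduled 5%. Arlenia agreement on 15.2: RVC ≥ 60% → 16% available; preference 16% not lower than 5% → no reduction. → 5%.
Line B: pigment → 15.3; aqueous → 15.3.2; technical-grade → 15.3.2.2. Scheduled 27%. Valdor agreement on 15.3.1.1: 15.3.2.2 not covered. → 27%.
Line C: inorganic → 15.1; aqueous → 15.1.2; crude → 15.1.2.2. Scheduled 37%. Valdor agreement on 15.3.1.1: 15.1.2.2 not covered; anti-dumping (Valdor, 15.1): +29%; total 37% + 29% = 66%. → 66%.
Line D: fertiliser → 15.2; powder → 15.2.2; crude → 15.2.2.3. Scheduled 21%. quota on 15.2.2 exhausted → over-quota 28%; Valdor agreement on 15.3.1.1: 15.2.2.3 not covered. → 28%.
Sum: 5% + 27% + 66% + 28% = 126%.

126%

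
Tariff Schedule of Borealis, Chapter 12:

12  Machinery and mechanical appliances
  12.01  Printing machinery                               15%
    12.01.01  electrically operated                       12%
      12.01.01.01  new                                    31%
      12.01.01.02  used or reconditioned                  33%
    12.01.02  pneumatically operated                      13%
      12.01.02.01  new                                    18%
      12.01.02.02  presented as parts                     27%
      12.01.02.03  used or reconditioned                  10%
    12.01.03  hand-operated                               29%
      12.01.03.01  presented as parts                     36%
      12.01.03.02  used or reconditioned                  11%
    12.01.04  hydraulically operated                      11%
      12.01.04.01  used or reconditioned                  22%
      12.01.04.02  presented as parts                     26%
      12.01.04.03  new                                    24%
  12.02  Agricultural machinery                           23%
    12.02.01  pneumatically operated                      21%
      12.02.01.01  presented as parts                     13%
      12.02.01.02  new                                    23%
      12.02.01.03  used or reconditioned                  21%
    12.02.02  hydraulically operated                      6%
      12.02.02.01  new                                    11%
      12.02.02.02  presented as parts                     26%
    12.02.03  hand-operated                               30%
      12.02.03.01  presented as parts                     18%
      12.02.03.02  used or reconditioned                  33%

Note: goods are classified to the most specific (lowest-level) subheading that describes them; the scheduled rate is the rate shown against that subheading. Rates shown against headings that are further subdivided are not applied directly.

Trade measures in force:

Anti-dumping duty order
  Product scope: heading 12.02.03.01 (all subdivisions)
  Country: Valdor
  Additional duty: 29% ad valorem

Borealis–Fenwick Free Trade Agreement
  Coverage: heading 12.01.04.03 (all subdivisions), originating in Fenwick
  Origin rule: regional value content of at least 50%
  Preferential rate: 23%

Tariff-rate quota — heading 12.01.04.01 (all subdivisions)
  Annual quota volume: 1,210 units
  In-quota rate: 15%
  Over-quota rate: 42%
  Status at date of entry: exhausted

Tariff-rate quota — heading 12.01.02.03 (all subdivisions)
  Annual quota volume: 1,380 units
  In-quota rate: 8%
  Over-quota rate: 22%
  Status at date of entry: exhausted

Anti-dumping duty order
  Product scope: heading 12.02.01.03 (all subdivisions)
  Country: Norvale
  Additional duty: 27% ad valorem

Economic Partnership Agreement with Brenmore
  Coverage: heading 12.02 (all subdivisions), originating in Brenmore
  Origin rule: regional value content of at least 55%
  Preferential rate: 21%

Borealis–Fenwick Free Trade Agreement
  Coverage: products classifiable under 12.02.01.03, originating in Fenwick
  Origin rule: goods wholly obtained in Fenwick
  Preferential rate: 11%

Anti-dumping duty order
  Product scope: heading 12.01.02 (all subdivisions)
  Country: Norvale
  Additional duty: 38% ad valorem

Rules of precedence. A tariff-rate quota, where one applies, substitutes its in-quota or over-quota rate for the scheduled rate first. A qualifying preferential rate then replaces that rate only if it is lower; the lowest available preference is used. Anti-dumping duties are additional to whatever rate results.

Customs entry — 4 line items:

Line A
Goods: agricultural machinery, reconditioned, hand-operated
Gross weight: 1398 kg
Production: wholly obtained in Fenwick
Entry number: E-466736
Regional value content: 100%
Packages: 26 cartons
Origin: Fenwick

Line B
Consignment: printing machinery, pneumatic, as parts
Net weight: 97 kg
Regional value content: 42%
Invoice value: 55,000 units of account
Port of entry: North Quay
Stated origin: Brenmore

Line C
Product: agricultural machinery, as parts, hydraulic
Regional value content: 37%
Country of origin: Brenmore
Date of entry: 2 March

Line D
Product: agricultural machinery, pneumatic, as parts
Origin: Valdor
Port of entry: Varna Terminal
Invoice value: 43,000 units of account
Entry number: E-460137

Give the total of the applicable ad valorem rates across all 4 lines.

Line A: agricultural → 12.02; hand-operated → 12.02.03; reconditioned → 12.02.03.02. Scheduled 33%. Fenwick agreement on 12.01.04.03: 12.02.03.02 not covered; Fenwick agreement on 12.02.01.03: 12.02.03.02 not covered. → 33%.
Line B: printing → 12.01; pneumatic → 12.01.02; as parts → 12.01.02.02. Scheduled 27%. Brenmore agreement on 12.02: 12.01.02.02 not covered. → 27%.
Line C: agricultural → 12.02; hydraulic → 12.02.02; as parts → 12.02.02.02. Scheduled 26%. Brenmore agreement on 12.02: RVC < 55%. → 26%.
Line D: agricultural → 12.02; pneumatic → 12.02.01; as parts → 12.02.01.01. Scheduled 13%. No special measure applies. → 13%.
Sum: 33% + 27% + 26% + 13% = 99%.

99%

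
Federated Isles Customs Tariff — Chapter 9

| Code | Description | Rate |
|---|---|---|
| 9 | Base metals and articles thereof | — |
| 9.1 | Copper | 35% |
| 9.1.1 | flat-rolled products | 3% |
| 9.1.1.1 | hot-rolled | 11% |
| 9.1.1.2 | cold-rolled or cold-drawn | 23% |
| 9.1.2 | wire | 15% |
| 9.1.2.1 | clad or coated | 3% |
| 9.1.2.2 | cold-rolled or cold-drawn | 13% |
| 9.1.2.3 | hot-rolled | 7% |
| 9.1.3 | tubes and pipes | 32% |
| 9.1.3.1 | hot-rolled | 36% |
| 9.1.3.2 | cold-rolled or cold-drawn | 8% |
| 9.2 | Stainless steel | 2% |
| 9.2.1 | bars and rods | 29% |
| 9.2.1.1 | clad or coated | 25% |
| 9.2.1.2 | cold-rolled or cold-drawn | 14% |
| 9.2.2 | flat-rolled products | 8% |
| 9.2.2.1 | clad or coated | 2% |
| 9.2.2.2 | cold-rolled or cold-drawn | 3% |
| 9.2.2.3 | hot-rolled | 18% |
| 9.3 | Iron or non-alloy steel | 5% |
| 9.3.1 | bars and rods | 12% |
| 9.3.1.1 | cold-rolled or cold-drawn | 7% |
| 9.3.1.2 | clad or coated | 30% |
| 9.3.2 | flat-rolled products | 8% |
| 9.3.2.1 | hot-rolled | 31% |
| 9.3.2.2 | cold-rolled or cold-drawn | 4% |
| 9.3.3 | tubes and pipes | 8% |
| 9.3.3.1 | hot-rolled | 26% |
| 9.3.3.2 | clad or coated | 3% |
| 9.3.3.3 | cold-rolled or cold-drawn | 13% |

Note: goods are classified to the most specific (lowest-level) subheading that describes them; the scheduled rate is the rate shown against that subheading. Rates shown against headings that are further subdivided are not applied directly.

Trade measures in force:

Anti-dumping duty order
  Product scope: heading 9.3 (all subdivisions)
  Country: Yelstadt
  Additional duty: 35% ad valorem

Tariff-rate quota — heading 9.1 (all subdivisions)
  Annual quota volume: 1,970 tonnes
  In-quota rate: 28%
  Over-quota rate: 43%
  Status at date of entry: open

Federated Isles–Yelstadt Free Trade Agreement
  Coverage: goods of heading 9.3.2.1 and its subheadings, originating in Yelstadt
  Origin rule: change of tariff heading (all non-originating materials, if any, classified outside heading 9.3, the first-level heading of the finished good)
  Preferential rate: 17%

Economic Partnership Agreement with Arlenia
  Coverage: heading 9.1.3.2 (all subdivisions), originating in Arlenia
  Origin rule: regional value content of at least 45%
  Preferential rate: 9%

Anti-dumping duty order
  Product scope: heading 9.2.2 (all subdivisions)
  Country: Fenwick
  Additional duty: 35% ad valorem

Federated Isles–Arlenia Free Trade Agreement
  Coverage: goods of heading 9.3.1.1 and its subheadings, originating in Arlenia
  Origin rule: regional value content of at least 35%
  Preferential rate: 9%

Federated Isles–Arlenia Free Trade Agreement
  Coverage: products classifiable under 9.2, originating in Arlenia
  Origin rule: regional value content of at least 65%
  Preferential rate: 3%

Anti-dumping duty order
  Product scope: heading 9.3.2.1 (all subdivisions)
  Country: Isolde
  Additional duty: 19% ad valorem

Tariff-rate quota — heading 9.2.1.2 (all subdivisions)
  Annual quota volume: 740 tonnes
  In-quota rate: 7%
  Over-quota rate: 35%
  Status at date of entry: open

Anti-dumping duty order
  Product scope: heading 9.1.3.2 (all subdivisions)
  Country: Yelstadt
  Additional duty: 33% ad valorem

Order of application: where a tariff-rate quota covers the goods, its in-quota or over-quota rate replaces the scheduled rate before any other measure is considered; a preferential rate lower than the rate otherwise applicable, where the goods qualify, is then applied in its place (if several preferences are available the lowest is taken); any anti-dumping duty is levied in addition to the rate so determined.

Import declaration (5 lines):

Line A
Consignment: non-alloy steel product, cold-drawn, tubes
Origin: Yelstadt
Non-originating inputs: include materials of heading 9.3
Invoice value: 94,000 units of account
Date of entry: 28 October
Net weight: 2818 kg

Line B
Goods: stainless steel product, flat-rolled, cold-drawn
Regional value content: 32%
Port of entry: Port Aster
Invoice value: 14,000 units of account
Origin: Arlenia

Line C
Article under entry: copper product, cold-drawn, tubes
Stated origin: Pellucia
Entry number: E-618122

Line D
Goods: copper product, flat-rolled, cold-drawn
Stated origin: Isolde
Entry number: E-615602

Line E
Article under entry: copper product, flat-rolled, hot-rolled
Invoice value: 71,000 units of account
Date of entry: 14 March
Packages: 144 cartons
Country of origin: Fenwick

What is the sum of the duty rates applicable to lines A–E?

135%

Line A: non-alloy steel → 9.3; tubes → 9.3.3; cold-drawn → 9.3.3.3. Scheduled 13%. Yelstadt agreement on 9.3.2.1: 9.3.3.3 not covered; anti-dumping (Yelstadt, 9.3): +35%; total 13% + 35% = 48%. → 48%.
Line B: stainless steel → 9.2; flat-rolled → 9.2.2; cold-drawn → 9.2.2.2. Scheduled 3%. Arlenia agreement on 9.1.3.2: 9.2.2.2 not covered; Arlenia agreement on 9.3.1.1: 9.2.2.2 not covered; Arlenia agreement on 9.2: RVC < 65%. → 3%.
Line C: copper → 9.1; tubes → 9.1.3; cold-drawn → 9.1.3.2. Scheduled 8%. quota on 9.1 open → in-quota 28%. → 28%.
Line D: copper → 9.1; flat-rolled → 9.1.1; cold-drawn → 9.1.1.2. Scheduled 23%. quota on 9.1 open → in-quota 28%. → 28%.
Line E: copper → 9.1; flat-rolled → 9.1.1; hot-rolled → 9.1.1.1. Scheduled 11%. quota on 9.1 open → in-quota 28%. → 28%.
Sum: 48% + 3% + 28% + 28% + 28% = 135%.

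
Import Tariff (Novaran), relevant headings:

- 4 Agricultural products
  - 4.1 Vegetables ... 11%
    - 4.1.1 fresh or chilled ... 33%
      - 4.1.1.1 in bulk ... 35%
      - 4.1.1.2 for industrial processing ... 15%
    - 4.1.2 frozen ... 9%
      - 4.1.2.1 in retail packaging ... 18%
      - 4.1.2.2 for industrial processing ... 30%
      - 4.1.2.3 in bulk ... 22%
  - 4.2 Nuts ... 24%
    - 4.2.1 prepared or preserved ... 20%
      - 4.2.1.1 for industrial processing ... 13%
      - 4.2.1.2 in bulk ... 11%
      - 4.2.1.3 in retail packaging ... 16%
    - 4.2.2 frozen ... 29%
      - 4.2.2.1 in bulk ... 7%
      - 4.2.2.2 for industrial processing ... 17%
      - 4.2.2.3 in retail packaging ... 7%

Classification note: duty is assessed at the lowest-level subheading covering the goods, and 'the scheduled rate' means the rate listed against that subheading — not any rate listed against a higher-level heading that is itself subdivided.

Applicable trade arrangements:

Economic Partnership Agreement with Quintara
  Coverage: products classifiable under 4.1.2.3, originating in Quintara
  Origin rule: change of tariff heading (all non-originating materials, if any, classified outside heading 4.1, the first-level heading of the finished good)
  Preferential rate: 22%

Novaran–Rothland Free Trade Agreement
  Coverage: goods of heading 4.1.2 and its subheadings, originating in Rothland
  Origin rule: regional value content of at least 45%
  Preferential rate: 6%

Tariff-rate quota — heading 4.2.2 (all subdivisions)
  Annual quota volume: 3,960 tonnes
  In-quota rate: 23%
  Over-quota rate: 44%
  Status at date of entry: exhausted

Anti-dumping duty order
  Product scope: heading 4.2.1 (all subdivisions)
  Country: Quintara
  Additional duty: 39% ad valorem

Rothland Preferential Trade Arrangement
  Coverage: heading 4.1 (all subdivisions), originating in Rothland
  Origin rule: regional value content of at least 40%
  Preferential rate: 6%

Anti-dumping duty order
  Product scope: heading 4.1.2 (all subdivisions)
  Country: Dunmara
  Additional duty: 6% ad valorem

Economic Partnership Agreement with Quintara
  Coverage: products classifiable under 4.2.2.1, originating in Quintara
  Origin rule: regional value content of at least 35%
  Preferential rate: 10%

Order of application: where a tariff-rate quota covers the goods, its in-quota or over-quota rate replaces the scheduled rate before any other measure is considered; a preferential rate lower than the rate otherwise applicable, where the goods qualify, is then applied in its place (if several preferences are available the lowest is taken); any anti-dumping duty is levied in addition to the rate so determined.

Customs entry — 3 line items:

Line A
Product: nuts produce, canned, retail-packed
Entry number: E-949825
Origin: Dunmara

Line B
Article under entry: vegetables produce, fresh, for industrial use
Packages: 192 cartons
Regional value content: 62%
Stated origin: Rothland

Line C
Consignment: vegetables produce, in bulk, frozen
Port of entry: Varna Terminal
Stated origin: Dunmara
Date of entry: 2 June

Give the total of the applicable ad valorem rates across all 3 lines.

50%

Line A: nuts → 4.2; canned → 4.2.1; retail-packed → 4.2.1.3. Scheduled 16%. No special measure applies. → 16%.
Line B: vegetables → 4.1; fresh → 4.1.1; for industrial use → 4.1.1.2. Scheduled 15%. Rothland agreement on 4.1.2: 4.1.1.2 not covered; Rothland agreement on 4.1: RVC ≥ 40% → 6% available; preferential 6%. → 6%.
Line C: vegetables → 4.1; frozen → 4.1.2; in bulk → 4.1.2.3. Scheduled 22%. anti-dumping (Dunmara, 4.1.2): +6%; total 22% + 6% = 28%. → 28%.
Sum: 16% + 6% + 28% = 50%.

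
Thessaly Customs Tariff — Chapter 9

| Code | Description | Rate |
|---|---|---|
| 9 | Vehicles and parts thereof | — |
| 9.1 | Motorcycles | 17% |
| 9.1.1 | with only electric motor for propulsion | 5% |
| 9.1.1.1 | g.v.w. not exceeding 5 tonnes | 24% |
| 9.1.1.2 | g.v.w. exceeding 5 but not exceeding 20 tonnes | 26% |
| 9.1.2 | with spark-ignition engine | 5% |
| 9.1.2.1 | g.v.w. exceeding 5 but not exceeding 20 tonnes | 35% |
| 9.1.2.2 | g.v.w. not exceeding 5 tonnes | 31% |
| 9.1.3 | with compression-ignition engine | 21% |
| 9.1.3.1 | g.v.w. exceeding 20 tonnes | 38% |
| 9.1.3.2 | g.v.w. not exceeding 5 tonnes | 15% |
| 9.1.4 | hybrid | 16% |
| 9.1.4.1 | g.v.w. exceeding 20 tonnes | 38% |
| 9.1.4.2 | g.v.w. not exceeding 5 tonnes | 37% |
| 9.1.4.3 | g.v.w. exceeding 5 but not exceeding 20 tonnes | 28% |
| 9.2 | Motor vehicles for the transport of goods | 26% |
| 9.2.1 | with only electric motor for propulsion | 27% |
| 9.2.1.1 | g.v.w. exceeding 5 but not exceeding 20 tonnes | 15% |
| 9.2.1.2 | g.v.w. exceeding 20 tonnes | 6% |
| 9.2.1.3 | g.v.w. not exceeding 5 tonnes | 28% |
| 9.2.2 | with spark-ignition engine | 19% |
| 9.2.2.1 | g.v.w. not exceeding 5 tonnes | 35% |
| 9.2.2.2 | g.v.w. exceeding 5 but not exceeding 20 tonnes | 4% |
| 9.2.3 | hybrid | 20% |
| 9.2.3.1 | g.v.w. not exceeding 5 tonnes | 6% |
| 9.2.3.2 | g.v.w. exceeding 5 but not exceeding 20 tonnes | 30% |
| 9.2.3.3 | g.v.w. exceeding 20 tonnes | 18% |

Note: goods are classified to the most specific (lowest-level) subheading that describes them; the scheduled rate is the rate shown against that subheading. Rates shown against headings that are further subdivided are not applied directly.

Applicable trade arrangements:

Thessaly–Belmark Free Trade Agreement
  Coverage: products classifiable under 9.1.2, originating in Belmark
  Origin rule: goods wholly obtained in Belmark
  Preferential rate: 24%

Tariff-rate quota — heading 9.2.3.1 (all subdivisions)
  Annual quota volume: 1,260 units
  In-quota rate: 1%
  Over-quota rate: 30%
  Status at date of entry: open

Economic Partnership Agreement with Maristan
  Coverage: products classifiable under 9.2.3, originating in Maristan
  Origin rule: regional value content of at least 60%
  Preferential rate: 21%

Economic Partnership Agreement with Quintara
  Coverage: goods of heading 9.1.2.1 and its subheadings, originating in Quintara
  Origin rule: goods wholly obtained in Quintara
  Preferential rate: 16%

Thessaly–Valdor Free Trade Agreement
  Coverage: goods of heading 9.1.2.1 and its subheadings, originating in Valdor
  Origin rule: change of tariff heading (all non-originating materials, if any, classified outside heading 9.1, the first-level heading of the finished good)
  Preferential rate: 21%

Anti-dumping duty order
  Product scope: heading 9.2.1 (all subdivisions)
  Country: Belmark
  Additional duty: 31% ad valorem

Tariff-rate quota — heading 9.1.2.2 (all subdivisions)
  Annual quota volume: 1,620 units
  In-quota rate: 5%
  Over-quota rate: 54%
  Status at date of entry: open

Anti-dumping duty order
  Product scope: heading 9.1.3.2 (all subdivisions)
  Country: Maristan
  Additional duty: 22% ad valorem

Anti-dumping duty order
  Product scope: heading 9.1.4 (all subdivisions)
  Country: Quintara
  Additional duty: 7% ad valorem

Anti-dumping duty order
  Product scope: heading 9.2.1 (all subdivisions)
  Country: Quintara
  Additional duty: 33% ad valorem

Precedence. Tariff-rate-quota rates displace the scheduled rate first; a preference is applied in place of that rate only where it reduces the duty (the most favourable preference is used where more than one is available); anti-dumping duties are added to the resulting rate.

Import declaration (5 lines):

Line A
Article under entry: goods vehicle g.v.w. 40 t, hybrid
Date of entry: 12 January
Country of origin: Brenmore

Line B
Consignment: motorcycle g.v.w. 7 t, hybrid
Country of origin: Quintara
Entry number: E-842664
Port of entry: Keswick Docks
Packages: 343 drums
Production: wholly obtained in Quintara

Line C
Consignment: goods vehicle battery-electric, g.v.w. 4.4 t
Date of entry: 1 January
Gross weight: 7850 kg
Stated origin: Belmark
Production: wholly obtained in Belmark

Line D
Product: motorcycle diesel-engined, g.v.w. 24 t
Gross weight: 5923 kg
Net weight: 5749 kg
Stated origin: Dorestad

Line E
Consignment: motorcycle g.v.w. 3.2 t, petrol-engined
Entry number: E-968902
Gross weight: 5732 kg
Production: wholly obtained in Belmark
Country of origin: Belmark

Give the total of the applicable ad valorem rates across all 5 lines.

Line A: goods vehicle → 9.2; hybrid → 9.2.3; g.v.w. 40 t → 9.2.3.3. Scheduled 18%. No special measure applies. → 18%.
Line B: motorcycle → 9.1; hybrid → 9.1.4; g.v.w. 7 t → 9.1.4.3. Scheduled 28%. Quintara agreement on 9.1.2.1: 9.1.4.3 not covered; anti-dumping (Quintara, 9.1.4): +7%; total 28% + 7% = 35%. → 35%.
Line C: goods vehicle → 9.2; battery-electric → 9.2.1; g.v.w. 4.4 t → 9.2.1.3. Scheduled 28%. Belmark agreement on 9.1.2: 9.2.1.3 not covered; anti-dumping (Belmark, 9.2.1): +31%; total 28% + 31% = 59%. → 59%.
Line D: motorcycle → 9.1; diesel-engined → 9.1.3; g.v.w. 24 t → 9.1.3.1. Scheduled 38%. No special measure applies. → 38%.
Line E: motorcycle → 9.1; petrol-engined → 9.1.2; g.v.w. 3.2 t → 9.1.2.2. Scheduled 31%. quota on 9.1.2.2 open → in-quota 5%; Belmark agreement on 9.1.2: wholly obtained → 24% available; preference 24% not lower than 5% → no reduction. → 5%.
Sum: 18% + 35% + 59% + 38% + 5% = 155%.

155%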